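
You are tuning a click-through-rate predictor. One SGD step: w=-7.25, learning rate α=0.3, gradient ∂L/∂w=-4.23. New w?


w_new = w - α·∇
= -7.25 - 0.3·-4.23
= -7.25 + 1.269
= -5.981

-5.981


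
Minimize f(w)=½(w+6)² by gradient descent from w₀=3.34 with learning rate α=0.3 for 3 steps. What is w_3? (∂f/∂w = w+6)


step 1: grad = 3.34+6 = 9.34; w = 3.34 - 0.3·(9.34) = 0.538
step 2: grad = 0.538+6 = 6.538; w = 0.538 - 0.3·(6.538) = -1.4234
step 3: grad = -1.4234+6 = 4.5766; w = -1.4234 - 0.3·(4.5766) = -2.79638

-2.79638


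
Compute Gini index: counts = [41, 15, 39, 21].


Probabilities: [41/116, 15/116, 39/116, 21/116] ≈ [0.3534, 0.1293, 0.3362, 0.181]
Σpᵢ² = (1681 + 225 + 1521 + 441)/116² = 3868/13456
Gini = 1 - Σpᵢ² = 1 - 3868/13456 = 0.7125

0.7125


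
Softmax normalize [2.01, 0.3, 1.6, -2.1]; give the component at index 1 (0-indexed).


Exponentials: e^2.01=7.4633, e^0.3=1.3499, e^1.6=4.953, e^-2.1=0.1225
Sum = 13.8887
Softmax = [0.5374, 0.0972, 0.3566, 0.0088]
p[1] = 1.3499/13.8887 = 0.0972

0.0972


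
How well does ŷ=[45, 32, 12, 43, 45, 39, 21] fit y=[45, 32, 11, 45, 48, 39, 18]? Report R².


ȳ = 34
SS_res = Σ(y-ŷ)² = 23
SS_tot = Σ(y-ȳ)² = 1252
R² = 1 - SS_res/SS_tot = 1 - 0.0184 = 0.9816

0.9816


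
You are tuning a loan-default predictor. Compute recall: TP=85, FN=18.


Recall = TP/(TP+FN)
= 85/(85+18)
= 85/103 = 82.52%

82.52%


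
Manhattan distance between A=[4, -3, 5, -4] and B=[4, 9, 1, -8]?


d = |4-4| + |-3-9| + |5-1| + |-4+ 8|
  = 0 + 12 + 4 + 4
  = 20

20


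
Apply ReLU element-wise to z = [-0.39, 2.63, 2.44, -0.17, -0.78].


ReLU(-0.39) = max(0, -0.39) = 0.0
ReLU(2.63) = max(0, 2.63) = 2.63
ReLU(2.44) = max(0, 2.44) = 2.44
ReLU(-0.17) = max(0, -0.17) = 0.0
ReLU(-0.78) = max(0, -0.78) = 0.0
result = [0.0, 2.63, 2.44, 0.0, 0.0]

[0.0, 2.63, 2.44, 0.0, 0.0]


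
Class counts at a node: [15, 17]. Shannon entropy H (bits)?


Probabilities: [15/32, 17/32] ≈ [0.4688, 0.5312]
H = -((15/32)·log₂(15/32) + (17/32)·log₂(17/32))
  = 0.9972 bits

0.9972 bits


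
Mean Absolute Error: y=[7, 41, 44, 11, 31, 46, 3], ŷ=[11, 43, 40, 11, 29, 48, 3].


Absolute errors: |7-11|=4, |41-43|=2, |44-40|=4, |11-11|=0, |31-29|=2, |46-48|=2, |3-3|=0
Sum = 14
MAE = 14/7 = 2

2


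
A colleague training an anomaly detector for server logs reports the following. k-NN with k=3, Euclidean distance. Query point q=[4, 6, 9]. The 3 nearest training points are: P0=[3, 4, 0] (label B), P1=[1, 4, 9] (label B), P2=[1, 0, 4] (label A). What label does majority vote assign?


d(q,P0) = 9.2736  (label B)
d(q,P1) = 3.6056  (label B)
d(q,P2) = 8.3666  (label A)
Votes: A=1, B=2
Majority → B

B


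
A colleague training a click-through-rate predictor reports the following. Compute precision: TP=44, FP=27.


Precision = TP/(TP+FP)
= 44/(44+27)
= 44/71 = 61.97%

61.97%


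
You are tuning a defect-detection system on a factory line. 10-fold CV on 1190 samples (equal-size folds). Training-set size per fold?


Fold size = 1190/10 = 119
Training per fold = 1190 - 119 = 1071

1071


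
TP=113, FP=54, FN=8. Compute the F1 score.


Precision = 113/167 = 0.6766
Recall = 113/121 = 0.9339
F1 = 2·P·R/(P+R) = 2·TP/(2·TP+FP+FN) = 226/(226+54+8) = 226/288 = 0.7847

0.7847


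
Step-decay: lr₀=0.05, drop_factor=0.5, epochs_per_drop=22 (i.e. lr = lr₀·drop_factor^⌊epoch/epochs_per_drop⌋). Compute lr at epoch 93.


n_drops = ⌊93/22⌋ = 4
lr = 0.05·0.5^4 = 0.05·0.0625 = 0.003125

0.003125


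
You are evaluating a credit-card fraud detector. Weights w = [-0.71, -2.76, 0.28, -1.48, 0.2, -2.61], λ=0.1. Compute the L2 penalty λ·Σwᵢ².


‖w‖₂² = (-0.71)² + (-2.76)² + (0.28)² + (-1.48)² + (0.2)² + (-2.61)²
     = 0.5041 + 7.6176 + 0.0784 + 2.1904 + 0.04 + 6.8121
     = 17.2426
λ·‖w‖₂² = 0.1·17.2426 = 1.72426

1.72426


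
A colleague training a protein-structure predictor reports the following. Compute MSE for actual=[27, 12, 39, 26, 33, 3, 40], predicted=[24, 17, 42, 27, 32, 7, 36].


Squared errors: (27-24)²=9, (12-17)²=25, (39-42)²=9, (26-27)²=1, (33-32)²=1, (3-7)²=16, (40-36)²=16
Sum = 77
MSE = 77/7 = 11

11


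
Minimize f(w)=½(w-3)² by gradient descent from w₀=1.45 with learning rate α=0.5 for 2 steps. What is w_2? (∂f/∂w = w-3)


step 1: grad = 1.45-3 = -1.55; w = 1.45 - 0.5·(-1.55) = 2.225
step 2: grad = 2.225-3 = -0.775; w = 2.225 - 0.5·(-0.775) = 2.6125

2.6125


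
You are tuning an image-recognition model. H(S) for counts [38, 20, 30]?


Probabilities: [38/88, 20/88, 30/88] ≈ [0.4318, 0.2273, 0.3409]
H = -((38/88)·log₂(38/88) + (20/88)·log₂(20/88) + (30/88)·log₂(30/88))
  = 1.5382 bits

1.5382 bits


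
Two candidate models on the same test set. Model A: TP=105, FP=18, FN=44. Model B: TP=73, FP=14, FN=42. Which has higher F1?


Model A: P=105/123=0.8537, R=105/149=0.7047, F1=2PR/(P+R)=2TP/(2TP+FP+FN)=210/272=0.7721
Model B: P=73/87=0.8391, R=73/115=0.6348, F1=2PR/(P+R)=2TP/(2TP+FP+FN)=146/202=0.7228
0.7721 > 0.7228 → Model A

Model A


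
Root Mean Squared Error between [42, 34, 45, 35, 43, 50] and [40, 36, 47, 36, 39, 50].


MSE = 29/6 = 4.8333
RMSE = √(29/6) = 2.1985

2.1985


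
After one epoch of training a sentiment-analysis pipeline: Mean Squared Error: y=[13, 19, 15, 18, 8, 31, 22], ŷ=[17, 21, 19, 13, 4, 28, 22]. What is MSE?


Squared errors: (13-17)²=16, (19-21)²=4, (15-19)²=16, (18-13)²=25, (8-4)²=16, (31-28)²=9, (22-22)²=0
Sum = 86
MSE = 86/7 = 86/7

86/7


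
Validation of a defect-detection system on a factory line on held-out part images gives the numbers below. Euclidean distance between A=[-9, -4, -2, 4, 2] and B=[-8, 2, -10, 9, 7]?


d = √((-9+ 8)² + (-4-2)² + (-2+ 10)² + (4-9)² + (2-7)²)
  = √(1 + 36 + 64 + 25 + 25)
  = √151 = 12.2882

12.2882


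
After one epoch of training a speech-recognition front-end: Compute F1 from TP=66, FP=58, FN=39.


Precision = 66/124 = 0.5323
Recall = 66/105 = 0.6286
F1 = 2·P·R/(P+R) = 2·TP/(2·TP+FP+FN) = 132/(132+58+39) = 132/229 = 0.5764

0.5764


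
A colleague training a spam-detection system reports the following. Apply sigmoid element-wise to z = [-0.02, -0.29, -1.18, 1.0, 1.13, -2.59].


σ(-0.02) = 1/(1+e^0.02) = 0.495
σ(-0.29) = 1/(1+e^0.29) = 0.428
σ(-1.18) = 1/(1+e^1.18) = 0.2351
σ(1.0) = 1/(1+e^-1.0) = 0.7311
σ(1.13) = 1/(1+e^-1.13) = 0.7558
σ(-2.59) = 1/(1+e^2.59) = 0.0698
result = [0.495, 0.428, 0.2351, 0.7311, 0.7558, 0.0698]

[0.495, 0.428, 0.2351, 0.7311, 0.7558, 0.0698]


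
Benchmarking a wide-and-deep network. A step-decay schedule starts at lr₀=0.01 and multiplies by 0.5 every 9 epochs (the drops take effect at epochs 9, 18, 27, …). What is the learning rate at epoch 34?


n_drops = ⌊34/9⌋ = 3
lr = 0.01·0.5^3 = 0.01·0.125 = 0.00125

0.00125


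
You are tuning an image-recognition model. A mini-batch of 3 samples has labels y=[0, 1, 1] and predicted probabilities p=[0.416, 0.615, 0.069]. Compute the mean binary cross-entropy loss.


L[0] = -ln(1-0.416) = -ln(0.584) = 0.5379
L[1] = -ln(0.615) = 0.4861
L[2] = -ln(0.069) = 2.6736
mean = (0.5379 + 0.4861 + 2.6736)/3 = 1.2325

1.2325


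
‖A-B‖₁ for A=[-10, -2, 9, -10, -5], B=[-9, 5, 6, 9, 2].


d = |-10+ 9| + |-2-5| + |9-6| + |-10-9| + |-5-2|
  = 1 + 7 + 3 + 19 + 7
  = 37

37


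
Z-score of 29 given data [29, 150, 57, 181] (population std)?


μ = 104.25, σ = 63.0055
z = (29 - 104.25)/63.0055 = -1.1943

-1.1943


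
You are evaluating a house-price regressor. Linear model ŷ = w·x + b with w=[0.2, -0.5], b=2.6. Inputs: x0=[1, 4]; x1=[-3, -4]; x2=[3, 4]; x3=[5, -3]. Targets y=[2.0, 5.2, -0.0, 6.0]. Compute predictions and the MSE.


ŷ0 = (0.2)·(1) + (-0.5)·(4) + 2.6 = 0.8
ŷ1 = (0.2)·(-3) + (-0.5)·(-4) + 2.6 = 4.0
ŷ2 = (0.2)·(3) + (-0.5)·(4) + 2.6 = 1.2
ŷ3 = (0.2)·(5) + (-0.5)·(-3) + 2.6 = 5.1
errors² = [1.44, 1.44, 1.44, 0.81]
MSE = 5.1300/4 = 1.2825

1.2825


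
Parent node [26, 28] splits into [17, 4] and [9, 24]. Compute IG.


Parent = [26, 28], H_parent = 0.999
H_left = 0.7025 (n=21), H_right = 0.8454 (n=33)
H_children = (21/54)·0.7025 + (33/54)·0.8454 = 0.7898
IG = 0.999 - 0.7898 = 0.2092

0.2092


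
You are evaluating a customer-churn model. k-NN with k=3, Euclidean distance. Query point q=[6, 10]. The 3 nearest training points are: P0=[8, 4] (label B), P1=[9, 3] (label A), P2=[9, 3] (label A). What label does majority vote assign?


d(q,P0) = 6.3246  (label B)
d(q,P1) = 7.6158  (label A)
d(q,P2) = 7.6158  (label A)
Votes: A=2, B=1
Majority → A

A


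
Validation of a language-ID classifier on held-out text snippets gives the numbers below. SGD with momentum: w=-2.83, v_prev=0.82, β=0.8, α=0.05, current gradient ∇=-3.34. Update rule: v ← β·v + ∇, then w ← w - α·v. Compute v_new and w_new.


v_new = 0.8·0.82 - 3.34 = 0.656 - 3.34 = -2.684
w_new = -2.83 - 0.05·-2.684 = -2.83 + 0.1342 = -2.6958

v_new=-2.684, w_new=-2.6958


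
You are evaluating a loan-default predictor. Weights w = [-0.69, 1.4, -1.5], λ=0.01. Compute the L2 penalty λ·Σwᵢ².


‖w‖₂² = (-0.69)² + (1.4)² + (-1.5)²
     = 0.4761 + 1.96 + 2.25
     = 4.6861
λ·‖w‖₂² = 0.01·4.6861 = 0.046861

0.046861


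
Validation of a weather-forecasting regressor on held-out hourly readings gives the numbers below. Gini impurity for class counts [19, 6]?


Probabilities: [19/25, 6/25] ≈ [0.76, 0.24]
Σpᵢ² = (361 + 36)/25² = 397/625
Gini = 1 - Σpᵢ² = 1 - 397/625 = 0.3648

0.3648


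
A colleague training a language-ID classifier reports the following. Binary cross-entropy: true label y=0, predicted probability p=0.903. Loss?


BCE = -[y·ln(p) + (1-y)·ln(1-p)]
= -0 - 1·ln(1-0.903)
= -ln(0.097) = 2.333

2.333


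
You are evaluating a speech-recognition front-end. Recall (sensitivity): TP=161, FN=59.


Recall = TP/(TP+FN)
= 161/(161+59)
= 161/220 = 73.18%

73.18%


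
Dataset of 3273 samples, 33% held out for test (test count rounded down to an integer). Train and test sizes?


Test = ⌊3273·33/100⌋ = 1080
Train = 3273 - 1080 = 2193

Train: 2193, Test: 1080


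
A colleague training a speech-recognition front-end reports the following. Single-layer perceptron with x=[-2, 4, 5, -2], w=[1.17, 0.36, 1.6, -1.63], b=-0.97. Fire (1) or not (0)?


z = (-2)·(1.17) + (4)·(0.36) + (5)·(1.6) + (-2)·(-1.63) - 0.97
  = 9.39
step(z) = 1 (z≥0)

1


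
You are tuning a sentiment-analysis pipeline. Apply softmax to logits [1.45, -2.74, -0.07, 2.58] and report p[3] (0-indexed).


Exponentials: e^1.45=4.2631, e^-2.74=0.0646, e^-0.07=0.9324, e^2.58=13.1971
Sum = 18.4572
Softmax = [0.231, 0.0035, 0.0505, 0.715]
p[3] = 13.1971/18.4572 = 0.715

0.715


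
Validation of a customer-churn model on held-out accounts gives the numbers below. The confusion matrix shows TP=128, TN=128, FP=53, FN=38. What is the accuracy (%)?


Accuracy = (TP+TN)/(TP+TN+FP+FN)
= (128+128)/(347)
= 256/347 = 73.78%

73.78%


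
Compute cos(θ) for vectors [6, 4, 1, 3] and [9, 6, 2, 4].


A·B = 6·9 + 4·6 + 1·2 + 3·4 = 92
‖A‖ = √62 = 7.874, ‖B‖ = √137 = 11.7047
cos = 92/(√62·√137) = 92/√8494 = 0.9982

0.9982


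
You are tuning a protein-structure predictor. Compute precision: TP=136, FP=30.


Precision = TP/(TP+FP)
= 136/(136+30)
= 136/166 = 81.93%

81.93%


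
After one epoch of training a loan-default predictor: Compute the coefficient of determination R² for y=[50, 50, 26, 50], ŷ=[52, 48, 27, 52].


ȳ = 44
SS_res = Σ(y-ŷ)² = 13
SS_tot = Σ(y-ȳ)² = 432
R² = 1 - SS_res/SS_tot = 1 - 0.0301 = 0.9699

0.9699


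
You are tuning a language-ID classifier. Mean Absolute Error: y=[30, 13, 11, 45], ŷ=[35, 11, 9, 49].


Absolute errors: |30-35|=5, |13-11|=2, |11-9|=2, |45-49|=4
Sum = 13
MAE = 13/4 = 13/4

13/4


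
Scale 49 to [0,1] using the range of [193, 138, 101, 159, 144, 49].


min=49, max=193
(49-49)/(193-49) = 0/144 = 0.0

0.0


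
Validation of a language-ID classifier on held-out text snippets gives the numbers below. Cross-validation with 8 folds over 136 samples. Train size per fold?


Fold size = 136/8 = 17
Training per fold = 136 - 17 = 119

119


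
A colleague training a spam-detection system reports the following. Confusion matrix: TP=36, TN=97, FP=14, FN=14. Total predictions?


Total = TP + TN + FP + FN
= 36 + 97 + 14 + 14
= 161
(Predicted positive: 50, predicted negative: 111)

161


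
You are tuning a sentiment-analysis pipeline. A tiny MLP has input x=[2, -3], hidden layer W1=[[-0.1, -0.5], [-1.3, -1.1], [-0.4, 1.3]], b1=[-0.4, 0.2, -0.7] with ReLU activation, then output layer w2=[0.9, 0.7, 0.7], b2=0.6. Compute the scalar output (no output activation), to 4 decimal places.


z1[0] = (-0.1)·(2) + (-0.5)·(-3) - 0.4 = 0.9
z1[1] = (-1.3)·(2) + (-1.1)·(-3) + 0.2 = 0.9
z1[2] = (-0.4)·(2) + (1.3)·(-3) - 0.7 = -5.4
h = ReLU(z1) = [0.9, 0.9, 0.0]
output = (0.9)·(0.9) + (0.7)·(0.9) + (0.7)·(0.0) + 0.6 = 2.04

2.04


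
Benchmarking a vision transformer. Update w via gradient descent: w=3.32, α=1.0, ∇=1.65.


w_new = w - α·∇
= 3.32 - 1.0·1.65
= 3.32 - 1.65
= 1.67

1.67


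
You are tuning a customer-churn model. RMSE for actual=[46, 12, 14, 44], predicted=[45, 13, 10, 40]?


MSE = 34/4 = 8.5
RMSE = √(34/4) = 2.9155

2.9155


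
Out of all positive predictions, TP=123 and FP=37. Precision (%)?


Precision = TP/(TP+FP)
= 123/(123+37)
= 123/160 = 76.88%

76.88%


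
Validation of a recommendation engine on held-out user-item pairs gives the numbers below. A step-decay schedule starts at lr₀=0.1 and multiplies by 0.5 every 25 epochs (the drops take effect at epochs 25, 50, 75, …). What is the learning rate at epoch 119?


n_drops = ⌊119/25⌋ = 4
lr = 0.1·0.5^4 = 0.1·0.0625 = 0.00625

0.00625


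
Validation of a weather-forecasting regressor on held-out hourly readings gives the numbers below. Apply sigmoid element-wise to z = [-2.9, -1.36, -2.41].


σ(-2.9) = 1/(1+e^2.9) = 0.0522
σ(-1.36) = 1/(1+e^1.36) = 0.2042
σ(-2.41) = 1/(1+e^2.41) = 0.0824
result = [0.0522, 0.2042, 0.0824]

[0.0522, 0.2042, 0.0824]


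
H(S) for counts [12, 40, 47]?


Probabilities: [12/99, 40/99, 47/99] ≈ [0.1212, 0.404, 0.4747]
H = -((12/99)·log₂(12/99) + (40/99)·log₂(40/99) + (47/99)·log₂(47/99))
  = 1.4075 bits

1.4075 bits


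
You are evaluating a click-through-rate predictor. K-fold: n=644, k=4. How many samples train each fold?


Fold size = 644/4 = 161
Training per fold = 644 - 161 = 483

483


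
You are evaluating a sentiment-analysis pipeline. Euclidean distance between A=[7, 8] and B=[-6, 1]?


d = √((7+ 6)² + (8-1)²)
  = √(169 + 49)
  = √218 = 14.7648

14.7648


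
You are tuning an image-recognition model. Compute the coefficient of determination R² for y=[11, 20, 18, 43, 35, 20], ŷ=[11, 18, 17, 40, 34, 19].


ȳ = 24.5
SS_res = Σ(y-ŷ)² = 16
SS_tot = Σ(y-ȳ)² = 717.5
R² = 1 - SS_res/SS_tot = 1 - 0.0223 = 0.9777

0.9777


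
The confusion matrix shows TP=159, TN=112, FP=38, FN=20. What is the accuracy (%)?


Accuracy = (TP+TN)/(TP+TN+FP+FN)
= (159+112)/(329)
= 271/329 = 82.37%

82.37%


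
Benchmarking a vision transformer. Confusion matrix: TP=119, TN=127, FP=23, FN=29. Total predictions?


Total = TP + TN + FP + FN
= 119 + 127 + 23 + 29
= 298
(Predicted positive: 142, predicted negative: 156)

298


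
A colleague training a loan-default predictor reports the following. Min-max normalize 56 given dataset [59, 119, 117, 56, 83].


min=56, max=119
(56-56)/(119-56) = 0/63 = 0.0

0.0


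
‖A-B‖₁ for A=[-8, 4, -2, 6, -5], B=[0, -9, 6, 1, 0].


d = |-8-0| + |4+ 9| + |-2-6| + |6-1| + |-5-0|
  = 8 + 13 + 8 + 5 + 5
  = 39

39


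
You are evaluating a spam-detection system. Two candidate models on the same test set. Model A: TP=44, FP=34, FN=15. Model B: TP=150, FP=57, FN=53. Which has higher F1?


Model A: P=44/78=0.5641, R=44/59=0.7458, F1=2PR/(P+R)=2TP/(2TP+FP+FN)=88/137=0.6423
Model B: P=150/207=0.7246, R=150/203=0.7389, F1=2PR/(P+R)=2TP/(2TP+FP+FN)=300/410=0.7317
0.6423 < 0.7317 → Model B

Model B


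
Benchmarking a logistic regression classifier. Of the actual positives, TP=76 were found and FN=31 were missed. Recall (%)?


Recall = TP/(TP+FN)
= 76/(76+31)
= 76/107 = 71.03%

71.03%


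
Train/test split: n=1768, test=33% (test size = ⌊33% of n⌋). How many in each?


Test = ⌊1768·33/100⌋ = 583
Train = 1768 - 583 = 1185

Train: 1185, Test: 583


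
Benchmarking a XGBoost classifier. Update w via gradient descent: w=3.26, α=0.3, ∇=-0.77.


w_new = w - α·∇
= 3.26 - 0.3·-0.77
= 3.26 + 0.231
= 3.491

3.491


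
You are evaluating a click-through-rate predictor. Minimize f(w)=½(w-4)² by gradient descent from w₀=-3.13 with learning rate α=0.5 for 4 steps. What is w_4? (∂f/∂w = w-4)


step 1: grad = -3.13-4 = -7.13; w = -3.13 - 0.5·(-7.13) = 0.435
step 2: grad = 0.435-4 = -3.565; w = 0.435 - 0.5·(-3.565) = 2.2175
step 3: grad = 2.2175-4 = -1.7825; w = 2.2175 - 0.5·(-1.7825) = 3.10875
step 4: grad = 3.10875-4 = -0.89125; w = 3.10875 - 0.5·(-0.89125) = 3.554375

3.554375


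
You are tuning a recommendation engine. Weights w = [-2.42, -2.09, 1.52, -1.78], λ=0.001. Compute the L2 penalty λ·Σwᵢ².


‖w‖₂² = (-2.42)² + (-2.09)² + (1.52)² + (-1.78)²
     = 5.8564 + 4.3681 + 2.3104 + 3.1684
     = 15.7033
λ·‖w‖₂² = 0.001·15.7033 = 0.015703

0.015703


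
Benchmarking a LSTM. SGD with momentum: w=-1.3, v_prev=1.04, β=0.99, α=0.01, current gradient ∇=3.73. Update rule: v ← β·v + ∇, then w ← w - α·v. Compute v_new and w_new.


v_new = 0.99·1.04 + 3.73 = 1.0296 + 3.73 = 4.7596
w_new = -1.3 - 0.01·4.7596 = -1.3 - 0.047596 = -1.347596

v_new=4.7596, w_new=-1.347596


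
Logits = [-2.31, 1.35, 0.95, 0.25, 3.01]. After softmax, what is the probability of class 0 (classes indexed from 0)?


Exponentials: e^-2.31=0.0993, e^1.35=3.8574, e^0.95=2.5857, e^0.25=1.284, e^3.01=20.2874
Sum = 28.1138
Softmax = [0.0035, 0.1372, 0.092, 0.0457, 0.7216]
p[0] = 0.0993/28.1138 = 0.0035

0.0035


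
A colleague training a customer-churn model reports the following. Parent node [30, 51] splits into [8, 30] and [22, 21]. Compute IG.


Parent = [30, 51], H_parent = 0.951
H_left = 0.7425 (n=38), H_right = 0.9996 (n=43)
H_children = (38/81)·0.7425 + (43/81)·0.9996 = 0.879
IG = 0.951 - 0.879 = 0.072

0.072


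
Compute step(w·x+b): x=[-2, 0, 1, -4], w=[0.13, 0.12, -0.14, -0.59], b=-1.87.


z = (-2)·(0.13) + (0)·(0.12) + (1)·(-0.14) + (-4)·(-0.59) - 1.87
  = 0.09
step(z) = 1 (z≥0)

1


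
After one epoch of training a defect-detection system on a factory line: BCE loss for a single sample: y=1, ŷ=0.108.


BCE = -[y·ln(p) + (1-y)·ln(1-p)]
= -1·ln(0.108) - 0
= -ln(0.108) = 2.2256

2.2256


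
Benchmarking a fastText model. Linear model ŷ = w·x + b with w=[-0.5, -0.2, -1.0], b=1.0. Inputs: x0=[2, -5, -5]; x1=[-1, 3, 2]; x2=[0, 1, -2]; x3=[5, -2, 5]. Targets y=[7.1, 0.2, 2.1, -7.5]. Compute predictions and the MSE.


ŷ0 = (-0.5)·(2) + (-0.2)·(-5) + (-1.0)·(-5) + 1.0 = 6.0
ŷ1 = (-0.5)·(-1) + (-0.2)·(3) + (-1.0)·(2) + 1.0 = -1.1
ŷ2 = (-0.5)·(0) + (-0.2)·(1) + (-1.0)·(-2) + 1.0 = 2.8
ŷ3 = (-0.5)·(5) + (-0.2)·(-2) + (-1.0)·(5) + 1.0 = -6.1
errors² = [1.21, 1.69, 0.49, 1.96]
MSE = 5.3500/4 = 1.3375

1.3375


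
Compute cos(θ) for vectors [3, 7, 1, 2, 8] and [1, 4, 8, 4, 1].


A·B = 3·1 + 7·4 + 1·8 + 2·4 + 8·1 = 55
‖A‖ = √127 = 11.2694, ‖B‖ = √98 = 9.8995
cos = 55/(√127·√98) = 55/√12446 = 0.493

0.493


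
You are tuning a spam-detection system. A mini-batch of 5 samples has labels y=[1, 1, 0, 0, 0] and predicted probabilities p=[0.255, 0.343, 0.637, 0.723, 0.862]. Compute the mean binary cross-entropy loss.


L[0] = -ln(0.255) = 1.3665
L[1] = -ln(0.343) = 1.07
L[2] = -ln(1-0.637) = -ln(0.363) = 1.0134
L[3] = -ln(1-0.723) = -ln(0.277) = 1.2837
L[4] = -ln(1-0.862) = -ln(0.138) = 1.9805
mean = (1.3665 + 1.07 + 1.0134 + 1.2837 + 1.9805)/5 = 1.3428

1.3428


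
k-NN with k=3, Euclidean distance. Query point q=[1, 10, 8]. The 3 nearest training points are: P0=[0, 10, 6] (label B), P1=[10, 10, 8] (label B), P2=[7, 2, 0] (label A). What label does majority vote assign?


d(q,P0) = 2.2361  (label B)
d(q,P1) = 9.0  (label B)
d(q,P2) = 12.8062  (label A)
Votes: A=1, B=2
Majority → B

B


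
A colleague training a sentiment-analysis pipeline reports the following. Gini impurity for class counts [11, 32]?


Probabilities: [11/43, 32/43] ≈ [0.2558, 0.7442]
Σpᵢ² = (121 + 1024)/43² = 1145/1849
Gini = 1 - Σpᵢ² = 1 - 1145/1849 = 0.3807

0.3807


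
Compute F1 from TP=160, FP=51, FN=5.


Precision = 160/211 = 0.7583
Recall = 160/165 = 0.9697
F1 = 2·P·R/(P+R) = 2·TP/(2·TP+FP+FN) = 320/(320+51+5) = 320/376 = 0.8511

0.8511


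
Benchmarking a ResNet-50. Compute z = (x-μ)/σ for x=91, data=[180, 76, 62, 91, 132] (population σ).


μ = 108.2, σ = 42.8691
z = (91 - 108.2)/42.8691 = -0.4012

-0.4012


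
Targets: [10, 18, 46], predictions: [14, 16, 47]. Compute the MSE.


Squared errors: (10-14)²=16, (18-16)²=4, (46-47)²=1
Sum = 21
MSE = 21/3 = 7

7


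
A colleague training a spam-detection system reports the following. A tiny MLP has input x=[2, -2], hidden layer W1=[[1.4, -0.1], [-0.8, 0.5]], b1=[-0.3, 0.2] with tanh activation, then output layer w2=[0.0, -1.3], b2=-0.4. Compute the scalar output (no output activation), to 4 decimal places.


z1[0] = (1.4)·(2) + (-0.1)·(-2) - 0.3 = 2.7
z1[1] = (-0.8)·(2) + (0.5)·(-2) + 0.2 = -2.4
h = tanh(z1) = [0.991, -0.9837]
output = (0.0)·(0.991) + (-1.3)·(-0.9837) - 0.4 = 0.8788

0.8788


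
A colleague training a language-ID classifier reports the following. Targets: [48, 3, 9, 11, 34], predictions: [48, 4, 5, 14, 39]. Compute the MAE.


Absolute errors: |48-48|=0, |3-4|=1, |9-5|=4, |11-14|=3, |34-39|=5
Sum = 13
MAE = 13/5 = 13/5

13/5


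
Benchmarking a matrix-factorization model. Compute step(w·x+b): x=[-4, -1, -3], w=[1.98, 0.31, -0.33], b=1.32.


z = (-4)·(1.98) + (-1)·(0.31) + (-3)·(-0.33) + 1.32
  = -5.92
step(z) = 0 (z<0)

0


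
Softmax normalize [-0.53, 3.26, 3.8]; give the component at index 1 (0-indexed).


Exponentials: e^-0.53=0.5886, e^3.26=26.0495, e^3.8=44.7012
Sum = 71.3393
Softmax = [0.0083, 0.3651, 0.6266]
p[1] = 26.0495/71.3393 = 0.3651

0.3651


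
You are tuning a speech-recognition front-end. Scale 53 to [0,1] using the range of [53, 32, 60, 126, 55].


min=32, max=126
(53-32)/(126-32) = 21/94 = 0.2234

0.2234


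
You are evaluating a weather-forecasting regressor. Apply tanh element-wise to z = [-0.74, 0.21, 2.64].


tanh(-0.74) = -0.6291
tanh(0.21) = 0.207
tanh(2.64) = 0.9899
result = [-0.6291, 0.207, 0.9899]

[-0.6291, 0.207, 0.9899]


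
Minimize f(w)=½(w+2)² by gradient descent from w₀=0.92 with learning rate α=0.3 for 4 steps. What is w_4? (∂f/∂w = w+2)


step 1: grad = 0.92+2 = 2.92; w = 0.92 - 0.3·(2.92) = 0.044
step 2: grad = 0.044+2 = 2.044; w = 0.044 - 0.3·(2.044) = -0.5692
step 3: grad = -0.5692+2 = 1.4308; w = -0.5692 - 0.3·(1.4308) = -0.99844
step 4: grad = -0.99844+2 = 1.00156; w = -0.99844 - 0.3·(1.00156) = -1.298908

-1.298908


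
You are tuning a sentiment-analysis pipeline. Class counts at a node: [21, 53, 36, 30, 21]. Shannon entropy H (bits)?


Probabilities: [21/161, 53/161, 36/161, 30/161, 21/161] ≈ [0.1304, 0.3292, 0.2236, 0.1863, 0.1304]
H = -((21/161)·log₂(21/161) + (53/161)·log₂(53/161) + (36/161)·log₂(36/161) + (30/161)·log₂(30/161) + (21/161)·log₂(21/161))
  = 2.2292 bits

2.2292 bits


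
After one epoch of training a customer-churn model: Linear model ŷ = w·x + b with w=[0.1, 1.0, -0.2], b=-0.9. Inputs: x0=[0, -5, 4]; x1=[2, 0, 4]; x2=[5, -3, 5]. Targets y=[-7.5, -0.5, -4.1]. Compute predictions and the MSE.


ŷ0 = (0.1)·(0) + (1.0)·(-5) + (-0.2)·(4) - 0.9 = -6.7
ŷ1 = (0.1)·(2) + (1.0)·(0) + (-0.2)·(4) - 0.9 = -1.5
ŷ2 = (0.1)·(5) + (1.0)·(-3) + (-0.2)·(5) - 0.9 = -4.4
errors² = [0.64, 1.0, 0.09]
MSE = 1.7300/3 = 0.5767

0.5767


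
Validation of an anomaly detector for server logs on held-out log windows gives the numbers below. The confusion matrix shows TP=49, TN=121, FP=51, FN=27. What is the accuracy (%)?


Accuracy = (TP+TN)/(TP+TN+FP+FN)
= (49+121)/(248)
= 170/248 = 68.55%

68.55%


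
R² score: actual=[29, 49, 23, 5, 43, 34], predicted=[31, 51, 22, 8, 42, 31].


ȳ = 30.5
SS_res = Σ(y-ŷ)² = 28
SS_tot = Σ(y-ȳ)² = 1219.5
R² = 1 - SS_res/SS_tot = 1 - 0.023 = 0.977

0.977


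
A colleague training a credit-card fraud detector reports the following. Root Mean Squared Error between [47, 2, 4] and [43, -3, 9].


MSE = 66/3 = 22
RMSE = √(66/3) = 4.6904

4.6904


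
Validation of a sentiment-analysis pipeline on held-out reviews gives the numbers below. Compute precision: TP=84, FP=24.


Precision = TP/(TP+FP)
= 84/(84+24)
= 84/108 = 77.78%

77.78%


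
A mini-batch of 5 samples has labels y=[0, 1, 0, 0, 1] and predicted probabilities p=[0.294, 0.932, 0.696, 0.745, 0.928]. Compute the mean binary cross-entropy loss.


L[0] = -ln(1-0.294) = -ln(0.706) = 0.3481
L[1] = -ln(0.932) = 0.0704
L[2] = -ln(1-0.696) = -ln(0.304) = 1.1907
L[3] = -ln(1-0.745) = -ln(0.255) = 1.3665
L[4] = -ln(0.928) = 0.0747
mean = (0.3481 + 0.0704 + 1.1907 + 1.3665 + 0.0747)/5 = 0.6101

0.6101


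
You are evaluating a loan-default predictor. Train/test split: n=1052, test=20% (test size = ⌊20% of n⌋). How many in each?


Test = ⌊1052·20/100⌋ = 210
Train = 1052 - 210 = 842

Train: 842, Test: 210


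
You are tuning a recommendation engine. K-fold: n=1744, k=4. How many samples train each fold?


Fold size = 1744/4 = 436
Training per fold = 1744 - 436 = 1308

1308


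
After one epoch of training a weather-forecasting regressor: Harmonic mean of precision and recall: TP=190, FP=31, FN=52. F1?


Precision = 190/221 = 0.8597
Recall = 190/242 = 0.7851
F1 = 2·P·R/(P+R) = 2·TP/(2·TP+FP+FN) = 380/(380+31+52) = 380/463 = 0.8207

0.8207


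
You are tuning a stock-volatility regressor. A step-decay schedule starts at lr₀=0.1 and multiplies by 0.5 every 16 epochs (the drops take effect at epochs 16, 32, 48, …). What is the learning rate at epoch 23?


n_drops = ⌊23/16⌋ = 1
lr = 0.1·0.5^1 = 0.1·0.5 = 0.05

0.05


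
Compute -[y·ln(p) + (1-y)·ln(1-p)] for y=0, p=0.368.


BCE = -[y·ln(p) + (1-y)·ln(1-p)]
= -0 - 1·ln(1-0.368)
= -ln(0.632) = 0.4589

0.4589


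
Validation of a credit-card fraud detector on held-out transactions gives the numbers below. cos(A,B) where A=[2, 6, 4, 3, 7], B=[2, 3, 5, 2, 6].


A·B = 2·2 + 6·3 + 4·5 + 3·2 + 7·6 = 90
‖A‖ = √114 = 10.6771, ‖B‖ = √78 = 8.8318
cos = 90/(√114·√78) = 90/√8892 = 0.9544

0.9544


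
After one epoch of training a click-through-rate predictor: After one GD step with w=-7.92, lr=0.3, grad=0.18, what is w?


w_new = w - α·∇
= -7.92 - 0.3·0.18
= -7.92 - 0.054
= -7.974

-7.974


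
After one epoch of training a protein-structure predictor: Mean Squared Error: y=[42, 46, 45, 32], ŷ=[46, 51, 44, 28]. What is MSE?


Squared errors: (42-46)²=16, (46-51)²=25, (45-44)²=1, (32-28)²=16
Sum = 58
MSE = 58/4 = 29/2

29/2


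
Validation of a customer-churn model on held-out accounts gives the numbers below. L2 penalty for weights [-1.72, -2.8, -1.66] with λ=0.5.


‖w‖₂² = (-1.72)² + (-2.8)² + (-1.66)²
     = 2.9584 + 7.84 + 2.7556
     = 13.554
λ·‖w‖₂² = 0.5·13.554 = 6.777

6.777


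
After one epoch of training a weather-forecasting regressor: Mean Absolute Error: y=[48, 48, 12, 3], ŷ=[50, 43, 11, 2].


Absolute errors: |48-50|=2, |48-43|=5, |12-11|=1, |3-2|=1
Sum = 9
MAE = 9/4 = 9/4

9/4


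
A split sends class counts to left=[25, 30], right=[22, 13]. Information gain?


Parent = [47, 43], H_parent = 0.9986
H_left = 0.994 (n=55), H_right = 0.9518 (n=35)
H_children = (55/90)·0.994 + (35/90)·0.9518 = 0.9776
IG = 0.9986 - 0.9776 = 0.021

0.021


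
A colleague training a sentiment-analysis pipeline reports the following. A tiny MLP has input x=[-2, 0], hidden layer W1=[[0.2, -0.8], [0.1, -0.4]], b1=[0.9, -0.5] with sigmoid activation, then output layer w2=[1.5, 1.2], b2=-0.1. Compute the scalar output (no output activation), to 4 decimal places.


z1[0] = (0.2)·(-2) + (-0.8)·(0) + 0.9 = 0.5
z1[1] = (0.1)·(-2) + (-0.4)·(0) - 0.5 = -0.7
h = sigmoid(z1) = [0.6225, 0.3318]
output = (1.5)·(0.6225) + (1.2)·(0.3318) - 0.1 = 1.2319

1.2319


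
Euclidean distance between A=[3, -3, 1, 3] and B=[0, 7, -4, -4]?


d = √((3-0)² + (-3-7)² + (1+ 4)² + (3+ 4)²)
  = √(9 + 100 + 25 + 49)
  = √183 = 13.5277

13.5277


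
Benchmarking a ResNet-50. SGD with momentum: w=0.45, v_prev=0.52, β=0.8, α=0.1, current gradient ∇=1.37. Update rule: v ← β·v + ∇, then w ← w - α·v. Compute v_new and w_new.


v_new = 0.8·0.52 + 1.37 = 0.416 + 1.37 = 1.786
w_new = 0.45 - 0.1·1.786 = 0.45 - 0.1786 = 0.2714

v_new=1.786, w_new=0.2714


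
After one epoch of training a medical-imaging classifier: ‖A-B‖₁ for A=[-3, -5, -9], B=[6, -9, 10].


d = |-3-6| + |-5+ 9| + |-9-10|
  = 9 + 4 + 19
  = 32

32


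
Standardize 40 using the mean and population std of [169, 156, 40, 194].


μ = 139.75, σ = 59.1877
z = (40 - 139.75)/59.1877 = -1.6853

-1.6853


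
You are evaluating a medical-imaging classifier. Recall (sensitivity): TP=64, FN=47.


Recall = TP/(TP+FN)
= 64/(64+47)
= 64/111 = 57.66%

57.66%


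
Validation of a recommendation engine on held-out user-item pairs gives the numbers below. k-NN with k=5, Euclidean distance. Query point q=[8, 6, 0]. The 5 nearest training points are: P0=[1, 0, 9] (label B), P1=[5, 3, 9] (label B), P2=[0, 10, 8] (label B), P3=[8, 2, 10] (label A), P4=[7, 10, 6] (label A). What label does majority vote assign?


d(q,P0) = 12.8841  (label B)
d(q,P1) = 9.9499  (label B)
d(q,P2) = 12.0  (label B)
d(q,P3) = 10.7703  (label A)
d(q,P4) = 7.2801  (label A)
Votes: A=2, B=3
Majority → B

B


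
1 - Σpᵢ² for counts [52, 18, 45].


Probabilities: [52/115, 18/115, 45/115] ≈ [0.4522, 0.1565, 0.3913]
Σpᵢ² = (2704 + 324 + 2025)/115² = 5053/13225
Gini = 1 - Σpᵢ² = 1 - 5053/13225 = 0.6179

0.6179


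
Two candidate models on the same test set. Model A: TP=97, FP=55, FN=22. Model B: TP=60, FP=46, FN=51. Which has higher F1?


Model A: P=97/152=0.6382, R=97/119=0.8151, F1=2PR/(P+R)=2TP/(2TP+FP+FN)=194/271=0.7159
Model B: P=60/106=0.566, R=60/111=0.5405, F1=2PR/(P+R)=2TP/(2TP+FP+FN)=120/217=0.553
0.7159 > 0.553 → Model A

Model A


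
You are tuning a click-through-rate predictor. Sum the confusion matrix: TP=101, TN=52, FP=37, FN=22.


Total = TP + TN + FP + FN
= 101 + 52 + 37 + 22
= 212
(Predicted positive: 138, predicted negative: 74)

212


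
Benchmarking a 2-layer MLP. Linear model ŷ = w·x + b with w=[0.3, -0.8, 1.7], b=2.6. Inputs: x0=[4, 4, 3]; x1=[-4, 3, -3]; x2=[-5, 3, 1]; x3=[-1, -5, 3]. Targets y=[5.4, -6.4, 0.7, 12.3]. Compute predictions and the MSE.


ŷ0 = (0.3)·(4) + (-0.8)·(4) + (1.7)·(3) + 2.6 = 5.7
ŷ1 = (0.3)·(-4) + (-0.8)·(3) + (1.7)·(-3) + 2.6 = -6.1
ŷ2 = (0.3)·(-5) + (-0.8)·(3) + (1.7)·(1) + 2.6 = 0.4
ŷ3 = (0.3)·(-1) + (-0.8)·(-5) + (1.7)·(3) + 2.6 = 11.4
errors² = [0.09, 0.09, 0.09, 0.81]
MSE = 1.0800/4 = 0.27

0.27


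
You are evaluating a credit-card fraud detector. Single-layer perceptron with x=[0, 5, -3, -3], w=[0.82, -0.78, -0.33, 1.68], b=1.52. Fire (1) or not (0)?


z = (0)·(0.82) + (5)·(-0.78) + (-3)·(-0.33) + (-3)·(1.68) + 1.52
  = -6.43
step(z) = 0 (z<0)

0


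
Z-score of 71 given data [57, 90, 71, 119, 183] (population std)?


μ = 104, σ = 44.6318
z = (71 - 104)/44.6318 = -0.7394

-0.7394


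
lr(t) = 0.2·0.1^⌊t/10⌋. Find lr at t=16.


n_drops = ⌊16/10⌋ = 1
lr = 0.2·0.1^1 = 0.2·0.1 = 0.02

0.02


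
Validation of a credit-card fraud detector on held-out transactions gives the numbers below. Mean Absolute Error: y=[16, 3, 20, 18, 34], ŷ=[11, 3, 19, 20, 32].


Absolute errors: |16-11|=5, |3-3|=0, |20-19|=1, |18-20|=2, |34-32|=2
Sum = 10
MAE = 10/5 = 2

2


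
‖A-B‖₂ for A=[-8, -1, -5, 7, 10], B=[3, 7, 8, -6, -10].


d = √((-8-3)² + (-1-7)² + (-5-8)² + (7+ 6)² + (10+ 10)²)
  = √(121 + 64 + 169 + 169 + 400)
  = √923 = 30.3809

30.3809


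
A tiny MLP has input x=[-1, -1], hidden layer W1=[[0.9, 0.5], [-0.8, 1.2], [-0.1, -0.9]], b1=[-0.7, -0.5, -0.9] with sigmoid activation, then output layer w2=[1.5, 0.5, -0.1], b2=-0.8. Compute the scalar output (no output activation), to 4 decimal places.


z1[0] = (0.9)·(-1) + (0.5)·(-1) - 0.7 = -2.1
z1[1] = (-0.8)·(-1) + (1.2)·(-1) - 0.5 = -0.9
z1[2] = (-0.1)·(-1) + (-0.9)·(-1) - 0.9 = 0.1
h = sigmoid(z1) = [0.1091, 0.2891, 0.525]
output = (1.5)·(0.1091) + (0.5)·(0.2891) + (-0.1)·(0.525) - 0.8 = -0.5443

-0.5443


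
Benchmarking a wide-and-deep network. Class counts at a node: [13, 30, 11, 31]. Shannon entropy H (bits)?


Probabilities: [13/85, 30/85, 11/85, 31/85] ≈ [0.1529, 0.3529, 0.1294, 0.3647]
H = -((13/85)·log₂(13/85) + (30/85)·log₂(30/85) + (11/85)·log₂(11/85) + (31/85)·log₂(31/85))
  = 1.8571 bits

1.8571 bits


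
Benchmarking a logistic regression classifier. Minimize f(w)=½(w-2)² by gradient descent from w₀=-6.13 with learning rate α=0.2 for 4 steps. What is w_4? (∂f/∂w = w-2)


step 1: grad = -6.13-2 = -8.13; w = -6.13 - 0.2·(-8.13) = -4.504
step 2: grad = -4.504-2 = -6.504; w = -4.504 - 0.2·(-6.504) = -3.2032
step 3: grad = -3.2032-2 = -5.2032; w = -3.2032 - 0.2·(-5.2032) = -2.16256
step 4: grad = -2.16256-2 = -4.16256; w = -2.16256 - 0.2·(-4.16256) = -1.330048

-1.330048


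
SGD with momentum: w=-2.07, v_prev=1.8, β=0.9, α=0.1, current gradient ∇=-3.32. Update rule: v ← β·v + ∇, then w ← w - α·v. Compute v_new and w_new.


v_new = 0.9·1.8 - 3.32 = 1.62 - 3.32 = -1.7
w_new = -2.07 - 0.1·-1.7 = -2.07 + 0.17 = -1.9

v_new=-1.7, w_new=-1.9


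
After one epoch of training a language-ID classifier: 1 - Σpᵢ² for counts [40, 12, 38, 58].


Probabilities: [40/148, 12/148, 38/148, 58/148] ≈ [0.2703, 0.0811, 0.2568, 0.3919]
Σpᵢ² = (1600 + 144 + 1444 + 3364)/148² = 6552/21904
Gini = 1 - Σpᵢ² = 1 - 6552/21904 = 0.7009

0.7009


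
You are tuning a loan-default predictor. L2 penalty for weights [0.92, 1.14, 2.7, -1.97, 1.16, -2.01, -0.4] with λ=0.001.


‖w‖₂² = (0.92)² + (1.14)² + (2.7)² + (-1.97)² + (1.16)² + (-2.01)² + (-0.4)²
     = 0.8464 + 1.2996 + 7.29 + 3.8809 + 1.3456 + 4.0401 + 0.16
     = 18.8626
λ·‖w‖₂² = 0.001·18.8626 = 0.018863

0.018863


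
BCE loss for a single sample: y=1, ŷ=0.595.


BCE = -[y·ln(p) + (1-y)·ln(1-p)]
= -1·ln(0.595) - 0
= -ln(0.595) = 0.5192

0.5192


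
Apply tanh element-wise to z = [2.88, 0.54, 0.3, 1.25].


tanh(2.88) = 0.9937
tanh(0.54) = 0.493
tanh(0.3) = 0.2913
tanh(1.25) = 0.8483
result = [0.9937, 0.493, 0.2913, 0.8483]

[0.9937, 0.493, 0.2913, 0.8483]


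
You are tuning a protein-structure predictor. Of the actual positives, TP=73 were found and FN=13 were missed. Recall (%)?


Recall = TP/(TP+FN)
= 73/(73+13)
= 73/86 = 84.88%

84.88%


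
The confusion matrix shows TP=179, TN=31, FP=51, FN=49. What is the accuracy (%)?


Accuracy = (TP+TN)/(TP+TN+FP+FN)
= (179+31)/(310)
= 210/310 = 67.74%

67.74%


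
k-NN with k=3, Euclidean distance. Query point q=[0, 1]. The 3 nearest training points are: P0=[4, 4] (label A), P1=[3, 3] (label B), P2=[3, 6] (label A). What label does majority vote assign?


d(q,P0) = 5.0  (label A)
d(q,P1) = 3.6056  (label B)
d(q,P2) = 5.831  (label A)
Votes: A=2, B=1
Majority → A

A


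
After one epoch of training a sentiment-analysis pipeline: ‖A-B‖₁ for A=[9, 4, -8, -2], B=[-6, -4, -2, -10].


d = |9+ 6| + |4+ 4| + |-8+ 2| + |-2+ 10|
  = 15 + 8 + 6 + 8
  = 37

37


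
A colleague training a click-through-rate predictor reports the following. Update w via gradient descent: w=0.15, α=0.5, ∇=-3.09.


w_new = w - α·∇
= 0.15 - 0.5·-3.09
= 0.15 + 1.545
= 1.695

1.695


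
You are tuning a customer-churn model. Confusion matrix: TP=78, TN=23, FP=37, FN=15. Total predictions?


Total = TP + TN + FP + FN
= 78 + 23 + 37 + 15
= 153
(Predicted positive: 115, predicted negative: 38)

153


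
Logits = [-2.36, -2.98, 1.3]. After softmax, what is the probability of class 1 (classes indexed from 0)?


Exponentials: e^-2.36=0.0944, e^-2.98=0.0508, e^1.3=3.6693
Sum = 3.8145
Softmax = [0.0248, 0.0133, 0.9619]
p[1] = 0.0508/3.8145 = 0.0133

0.0133


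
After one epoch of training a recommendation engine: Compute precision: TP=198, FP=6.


Precision = TP/(TP+FP)
= 198/(198+6)
= 198/204 = 97.06%

97.06%


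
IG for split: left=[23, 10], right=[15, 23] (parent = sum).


Parent = [38, 33], H_parent = 0.9964
H_left = 0.885 (n=33), H_right = 0.9678 (n=38)
H_children = (33/71)·0.885 + (38/71)·0.9678 = 0.9293
IG = 0.9964 - 0.9293 = 0.0671

0.0671


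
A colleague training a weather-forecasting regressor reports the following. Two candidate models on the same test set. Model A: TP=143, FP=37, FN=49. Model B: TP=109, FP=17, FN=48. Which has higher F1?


Model A: P=143/180=0.7944, R=143/192=0.7448, F1=2PR/(P+R)=2TP/(2TP+FP+FN)=286/372=0.7688
Model B: P=109/126=0.8651, R=109/157=0.6943, F1=2PR/(P+R)=2TP/(2TP+FP+FN)=218/283=0.7703
0.7688 < 0.7703 → Model B

Model B


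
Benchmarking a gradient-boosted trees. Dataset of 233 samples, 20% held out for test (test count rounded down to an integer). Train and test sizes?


Test = ⌊233·20/100⌋ = 46
Train = 233 - 46 = 187

Train: 187, Test: 46


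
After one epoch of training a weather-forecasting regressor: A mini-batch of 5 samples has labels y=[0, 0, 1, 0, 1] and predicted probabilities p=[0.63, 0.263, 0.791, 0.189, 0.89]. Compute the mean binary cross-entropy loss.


L[0] = -ln(1-0.63) = -ln(0.37) = 0.9943
L[1] = -ln(1-0.263) = -ln(0.737) = 0.3052
L[2] = -ln(0.791) = 0.2345
L[3] = -ln(1-0.189) = -ln(0.811) = 0.2095
L[4] = -ln(0.89) = 0.1165
mean = (0.9943 + 0.3052 + 0.2345 + 0.2095 + 0.1165)/5 = 0.372

0.372


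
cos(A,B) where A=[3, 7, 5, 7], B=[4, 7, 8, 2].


A·B = 3·4 + 7·7 + 5·8 + 7·2 = 115
‖A‖ = √132 = 11.4891, ‖B‖ = √133 = 11.5326
cos = 115/(√132·√133) = 115/√17556 = 0.8679

0.8679


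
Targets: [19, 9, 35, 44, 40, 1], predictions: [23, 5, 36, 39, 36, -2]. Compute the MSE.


Squared errors: (19-23)²=16, (9-5)²=16, (35-36)²=1, (44-39)²=25, (40-36)²=16, (1+ 2)²=9
Sum = 83
MSE = 83/6 = 83/6

83/6


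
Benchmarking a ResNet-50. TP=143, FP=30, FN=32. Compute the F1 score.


Precision = 143/173 = 0.8266
Recall = 143/175 = 0.8171
F1 = 2·P·R/(P+R) = 2·TP/(2·TP+FP+FN) = 286/(286+30+32) = 286/348 = 0.8218

0.8218


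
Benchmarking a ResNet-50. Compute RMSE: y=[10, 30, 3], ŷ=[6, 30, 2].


MSE = 17/3 = 5.6667
RMSE = √(17/3) = 2.3805

2.3805


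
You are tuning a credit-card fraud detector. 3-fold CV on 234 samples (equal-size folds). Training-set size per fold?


Fold size = 234/3 = 78
Training per fold = 234 - 78 = 156

156


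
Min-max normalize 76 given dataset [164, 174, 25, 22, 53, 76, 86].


min=22, max=174
(76-22)/(174-22) = 54/152 = 0.3553

0.3553


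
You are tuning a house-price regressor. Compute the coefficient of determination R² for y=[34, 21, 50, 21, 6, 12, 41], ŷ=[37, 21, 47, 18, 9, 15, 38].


ȳ = 26.4286
SS_res = Σ(y-ŷ)² = 54
SS_tot = Σ(y-ȳ)² = 1509.71
R² = 1 - SS_res/SS_tot = 1 - 0.0358 = 0.9642

0.9642
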